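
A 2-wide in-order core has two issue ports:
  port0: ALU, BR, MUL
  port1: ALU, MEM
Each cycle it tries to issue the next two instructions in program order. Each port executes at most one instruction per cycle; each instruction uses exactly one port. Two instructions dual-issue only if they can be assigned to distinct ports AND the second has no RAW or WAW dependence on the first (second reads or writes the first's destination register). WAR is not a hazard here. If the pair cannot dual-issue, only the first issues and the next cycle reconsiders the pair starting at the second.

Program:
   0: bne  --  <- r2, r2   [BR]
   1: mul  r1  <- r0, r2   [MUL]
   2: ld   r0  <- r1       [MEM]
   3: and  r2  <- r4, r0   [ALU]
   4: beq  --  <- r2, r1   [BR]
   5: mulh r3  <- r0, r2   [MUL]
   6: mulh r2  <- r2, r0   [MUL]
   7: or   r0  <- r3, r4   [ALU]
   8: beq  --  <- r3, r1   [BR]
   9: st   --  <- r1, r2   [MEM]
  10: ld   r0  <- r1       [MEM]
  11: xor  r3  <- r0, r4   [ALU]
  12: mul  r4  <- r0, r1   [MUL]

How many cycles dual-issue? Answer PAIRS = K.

#0 head=0: bne i0 no-port BR/MUL
#1 head=1: mul i1 RAW r1
#2 head=2: ld i2 RAW r0
#3 head=3: and i3 RAW r2
#4 head=4: beq i4 no-port BR/MUL
#5 head=5: mulh i5 no-port MUL/MUL
#6 head=6: mulh or i6,i7 dual
#7 head=8: beq st i8,i9 dual
#8 head=10: ld i10 RAW r0
#9 head=11: xor mul i11,i12 dual

PAIRS = 3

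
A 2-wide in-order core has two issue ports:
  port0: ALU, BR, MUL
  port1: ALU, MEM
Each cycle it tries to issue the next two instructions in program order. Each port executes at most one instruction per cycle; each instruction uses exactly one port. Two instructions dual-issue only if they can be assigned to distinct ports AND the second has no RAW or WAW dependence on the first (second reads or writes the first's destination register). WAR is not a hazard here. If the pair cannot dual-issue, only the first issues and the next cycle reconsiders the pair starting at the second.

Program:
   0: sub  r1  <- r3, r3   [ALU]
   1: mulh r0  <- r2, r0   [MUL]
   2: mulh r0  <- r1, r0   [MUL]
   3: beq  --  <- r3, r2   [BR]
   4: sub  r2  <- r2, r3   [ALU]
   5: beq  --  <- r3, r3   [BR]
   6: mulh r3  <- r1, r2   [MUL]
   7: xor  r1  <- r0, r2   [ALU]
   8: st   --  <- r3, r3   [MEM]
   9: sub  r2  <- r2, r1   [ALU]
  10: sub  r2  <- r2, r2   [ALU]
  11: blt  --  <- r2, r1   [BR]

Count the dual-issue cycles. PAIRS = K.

PAIRS = 4

#0 head=0: sub mulh i0/i1 pair
#1 head=2: mulh i2 no-port MUL/BR
#2 head=3: beq sub i3/i4 pair
#3 head=5: beq i5 no-port BR/MUL
#4 head=6: mulh xor i6/i7 pair
#5 head=8: st sub i8/i9 pair
#6 head=10: sub i10 RAW r2
#7 head=11: blt i11 tail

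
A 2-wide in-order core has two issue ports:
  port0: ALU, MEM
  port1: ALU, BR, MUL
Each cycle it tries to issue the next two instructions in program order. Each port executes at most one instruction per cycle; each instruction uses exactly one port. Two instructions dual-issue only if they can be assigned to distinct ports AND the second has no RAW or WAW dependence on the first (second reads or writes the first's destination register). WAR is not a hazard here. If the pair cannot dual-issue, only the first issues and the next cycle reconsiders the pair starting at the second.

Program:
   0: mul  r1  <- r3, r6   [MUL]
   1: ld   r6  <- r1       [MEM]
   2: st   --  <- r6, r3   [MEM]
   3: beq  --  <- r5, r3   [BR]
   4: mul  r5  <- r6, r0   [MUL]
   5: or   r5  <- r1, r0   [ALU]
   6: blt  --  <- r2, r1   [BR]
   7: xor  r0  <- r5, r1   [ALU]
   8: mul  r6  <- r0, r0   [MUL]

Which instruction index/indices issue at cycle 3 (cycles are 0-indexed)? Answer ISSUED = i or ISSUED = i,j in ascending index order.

0. mul @i0  | RAW r1
1. ld @i1  | no-port MEM/MEM
2. st;beq @i2&i3  | 2-wide
3. mul @i4  | WAW r5
4. or;blt @i5&i6  | 2-wide
5. xor @i7  | RAW r0
6. mul @i8  | tail

ISSUED = 4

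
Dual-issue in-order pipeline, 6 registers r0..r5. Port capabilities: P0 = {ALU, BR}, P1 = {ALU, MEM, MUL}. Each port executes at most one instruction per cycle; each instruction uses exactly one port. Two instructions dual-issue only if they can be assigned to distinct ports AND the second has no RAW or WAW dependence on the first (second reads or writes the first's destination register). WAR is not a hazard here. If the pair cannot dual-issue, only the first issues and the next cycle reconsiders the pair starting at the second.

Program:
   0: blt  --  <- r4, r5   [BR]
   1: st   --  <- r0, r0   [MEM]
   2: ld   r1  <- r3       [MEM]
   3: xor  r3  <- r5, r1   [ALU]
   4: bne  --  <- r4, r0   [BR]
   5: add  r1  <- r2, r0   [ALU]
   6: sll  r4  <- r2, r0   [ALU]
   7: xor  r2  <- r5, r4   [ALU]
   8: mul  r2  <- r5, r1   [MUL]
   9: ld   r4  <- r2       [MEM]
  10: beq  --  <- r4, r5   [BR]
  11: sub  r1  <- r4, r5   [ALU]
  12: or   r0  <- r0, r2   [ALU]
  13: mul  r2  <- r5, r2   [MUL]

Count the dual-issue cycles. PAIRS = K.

PAIRS = 5

#0 head=0: blt.BR;st.MEM i0&i1 dual
#1 head=2: ld.MEM i2 RAW r1
#2 head=3: xor.ALU;bne.BR i3&i4 dual
#3 head=5: add.ALU;sll.ALU i5&i6 dual
#4 head=7: xor.ALU i7 WAW r2
#5 head=8: mul.MUL i8 no-port MUL/MEM
#6 head=9: ld.MEM i9 RAW r4
#7 head=10: beq.BR;sub.ALU i10&i11 dual
#8 head=12: or.ALU;mul.MUL i12&i13 dual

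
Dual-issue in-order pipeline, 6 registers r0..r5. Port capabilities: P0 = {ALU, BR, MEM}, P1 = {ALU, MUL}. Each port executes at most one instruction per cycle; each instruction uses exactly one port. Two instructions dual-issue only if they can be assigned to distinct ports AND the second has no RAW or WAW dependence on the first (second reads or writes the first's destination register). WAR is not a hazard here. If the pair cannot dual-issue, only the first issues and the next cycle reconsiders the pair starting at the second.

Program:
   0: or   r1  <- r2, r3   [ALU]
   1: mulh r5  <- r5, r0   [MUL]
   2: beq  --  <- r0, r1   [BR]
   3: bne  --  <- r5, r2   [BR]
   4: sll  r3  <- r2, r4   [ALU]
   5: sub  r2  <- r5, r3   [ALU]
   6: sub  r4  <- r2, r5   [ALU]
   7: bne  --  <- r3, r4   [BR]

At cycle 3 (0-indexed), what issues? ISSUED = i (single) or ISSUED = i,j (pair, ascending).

t=0 i0&i1:or+mulh ; dual
t=1 i2:beq ; no-port BR/BR
t=2 i3&i4:bne+sll ; dual
t=3 i5:sub ; RAW r2
t=4 i6:sub ; RAW r4
t=5 i7:bne ; tail

ISSUED = 5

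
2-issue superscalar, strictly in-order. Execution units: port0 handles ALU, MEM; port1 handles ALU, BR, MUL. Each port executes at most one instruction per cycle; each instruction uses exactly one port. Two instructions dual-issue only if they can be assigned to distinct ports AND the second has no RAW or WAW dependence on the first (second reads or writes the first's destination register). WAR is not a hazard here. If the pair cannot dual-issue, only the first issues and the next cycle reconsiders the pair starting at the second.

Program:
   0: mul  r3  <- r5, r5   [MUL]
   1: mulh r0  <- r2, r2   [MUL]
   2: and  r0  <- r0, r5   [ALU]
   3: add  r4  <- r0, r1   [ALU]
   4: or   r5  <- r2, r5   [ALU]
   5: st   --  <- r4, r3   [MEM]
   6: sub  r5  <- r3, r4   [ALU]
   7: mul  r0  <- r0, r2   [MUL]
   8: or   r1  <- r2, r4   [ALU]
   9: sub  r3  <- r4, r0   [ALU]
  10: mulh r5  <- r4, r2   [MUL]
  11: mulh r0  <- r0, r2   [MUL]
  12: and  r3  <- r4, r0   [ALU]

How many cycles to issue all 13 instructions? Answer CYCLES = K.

CYCLES = 9

t=0 i0:mul ; no-port MUL/MUL
t=1 i1:mulh ; RAW+WAW r0
t=2 i2:and ; RAW r0
t=3 i3,i4:add+or ; 2-wide
t=4 i5,i6:st+sub ; 2-wide
t=5 i7,i8:mul+or ; 2-wide
t=6 i9,i10:sub+mulh ; 2-wide
t=7 i11:mulh ; RAW r0
t=8 i12:and ; tail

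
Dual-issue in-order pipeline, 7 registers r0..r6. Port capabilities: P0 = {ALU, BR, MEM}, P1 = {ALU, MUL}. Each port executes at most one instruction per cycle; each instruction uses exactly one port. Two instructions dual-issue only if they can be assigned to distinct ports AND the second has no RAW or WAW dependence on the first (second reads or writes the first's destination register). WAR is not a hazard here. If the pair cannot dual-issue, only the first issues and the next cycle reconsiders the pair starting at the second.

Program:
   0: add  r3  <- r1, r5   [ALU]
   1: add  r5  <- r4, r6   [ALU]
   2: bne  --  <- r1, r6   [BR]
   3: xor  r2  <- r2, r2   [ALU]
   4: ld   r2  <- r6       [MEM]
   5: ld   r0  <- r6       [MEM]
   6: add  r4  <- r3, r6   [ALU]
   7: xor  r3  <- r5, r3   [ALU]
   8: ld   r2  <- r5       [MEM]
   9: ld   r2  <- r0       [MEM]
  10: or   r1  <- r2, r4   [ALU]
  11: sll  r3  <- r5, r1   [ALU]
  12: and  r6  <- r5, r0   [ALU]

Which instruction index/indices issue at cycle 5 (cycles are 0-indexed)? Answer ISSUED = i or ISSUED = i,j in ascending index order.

[0] i0/i1  add;add  -- 2-wide
[1] i2/i3  bne;xor  -- 2-wide
[2] i4  ld  -- no-port MEM/MEM
[3] i5/i6  ld;add  -- 2-wide
[4] i7/i8  xor;ld  -- 2-wide
[5] i9  ld  -- RAW r2
[6] i10  or  -- RAW r1
[7] i11/i12  sll;and  -- 2-wide

ISSUED = 9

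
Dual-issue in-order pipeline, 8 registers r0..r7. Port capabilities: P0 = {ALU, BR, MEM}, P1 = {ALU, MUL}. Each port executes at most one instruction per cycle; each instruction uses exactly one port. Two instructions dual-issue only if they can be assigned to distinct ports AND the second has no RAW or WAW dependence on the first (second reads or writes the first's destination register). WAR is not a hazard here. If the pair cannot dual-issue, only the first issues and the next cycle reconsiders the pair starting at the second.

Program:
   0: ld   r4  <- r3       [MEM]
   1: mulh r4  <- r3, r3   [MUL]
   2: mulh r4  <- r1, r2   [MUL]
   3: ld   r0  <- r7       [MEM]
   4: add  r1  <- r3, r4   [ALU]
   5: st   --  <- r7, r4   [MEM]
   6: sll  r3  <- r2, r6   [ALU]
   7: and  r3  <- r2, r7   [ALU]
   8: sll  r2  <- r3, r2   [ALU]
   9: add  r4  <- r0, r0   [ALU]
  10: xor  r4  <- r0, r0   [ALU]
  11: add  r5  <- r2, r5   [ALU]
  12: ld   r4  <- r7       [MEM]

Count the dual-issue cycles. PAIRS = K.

c0: i0 ld.MEM  WAW r4
c1: i1 mulh.MUL  no-port MUL/MUL
c2: i2,i3 mulh.MUL ld.MEM  pair
c3: i4,i5 add.ALU st.MEM  pair
c4: i6 sll.ALU  WAW r3
c5: i7 and.ALU  RAW r3
c6: i8,i9 sll.ALU add.ALU  pair
c7: i10,i11 xor.ALU add.ALU  pair
c8: i12 ld.MEM  tail

PAIRS = 4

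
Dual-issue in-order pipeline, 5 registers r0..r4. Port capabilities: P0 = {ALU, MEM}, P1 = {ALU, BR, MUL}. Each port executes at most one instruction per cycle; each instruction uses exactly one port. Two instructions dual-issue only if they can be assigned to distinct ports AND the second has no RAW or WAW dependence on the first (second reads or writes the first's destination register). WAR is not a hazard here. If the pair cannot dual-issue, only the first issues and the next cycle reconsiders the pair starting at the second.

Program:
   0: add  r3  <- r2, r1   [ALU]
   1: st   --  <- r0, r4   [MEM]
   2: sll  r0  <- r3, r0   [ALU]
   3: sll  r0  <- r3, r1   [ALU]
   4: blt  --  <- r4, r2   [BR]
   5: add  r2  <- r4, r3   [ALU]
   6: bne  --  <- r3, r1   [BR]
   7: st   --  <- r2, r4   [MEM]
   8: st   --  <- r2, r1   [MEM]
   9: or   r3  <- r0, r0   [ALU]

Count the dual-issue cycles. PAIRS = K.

  cy0 -> i0,i1 (add.ALU+st.MEM) 2-wide
  cy1 -> i2 (sll.ALU) WAW r0
  cy2 -> i3,i4 (sll.ALU+blt.BR) 2-wide
  cy3 -> i5,i6 (add.ALU+bne.BR) 2-wide
  cy4 -> i7 (st.MEM) no-port MEM/MEM
  cy5 -> i8,i9 (st.MEM+or.ALU) 2-wide

PAIRS = 4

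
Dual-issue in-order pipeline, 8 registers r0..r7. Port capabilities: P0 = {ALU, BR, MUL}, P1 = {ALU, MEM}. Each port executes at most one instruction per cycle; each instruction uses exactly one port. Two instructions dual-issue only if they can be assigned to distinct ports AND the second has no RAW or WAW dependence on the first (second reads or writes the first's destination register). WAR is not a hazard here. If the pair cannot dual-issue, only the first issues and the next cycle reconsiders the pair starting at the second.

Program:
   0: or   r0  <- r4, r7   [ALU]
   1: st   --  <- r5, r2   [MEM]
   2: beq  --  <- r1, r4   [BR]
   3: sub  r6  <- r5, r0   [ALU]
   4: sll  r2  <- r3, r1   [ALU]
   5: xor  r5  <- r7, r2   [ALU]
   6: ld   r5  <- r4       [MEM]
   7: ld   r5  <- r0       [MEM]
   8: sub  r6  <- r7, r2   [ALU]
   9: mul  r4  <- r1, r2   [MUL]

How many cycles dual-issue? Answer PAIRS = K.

PAIRS = 3

0. or.ALU;st.MEM @i0/i1  | dual
1. beq.BR;sub.ALU @i2/i3  | dual
2. sll.ALU @i4  | RAW r2
3. xor.ALU @i5  | WAW r5
4. ld.MEM @i6  | no-port MEM/MEM
5. ld.MEM;sub.ALU @i7/i8  | dual
6. mul.MUL @i9  | tail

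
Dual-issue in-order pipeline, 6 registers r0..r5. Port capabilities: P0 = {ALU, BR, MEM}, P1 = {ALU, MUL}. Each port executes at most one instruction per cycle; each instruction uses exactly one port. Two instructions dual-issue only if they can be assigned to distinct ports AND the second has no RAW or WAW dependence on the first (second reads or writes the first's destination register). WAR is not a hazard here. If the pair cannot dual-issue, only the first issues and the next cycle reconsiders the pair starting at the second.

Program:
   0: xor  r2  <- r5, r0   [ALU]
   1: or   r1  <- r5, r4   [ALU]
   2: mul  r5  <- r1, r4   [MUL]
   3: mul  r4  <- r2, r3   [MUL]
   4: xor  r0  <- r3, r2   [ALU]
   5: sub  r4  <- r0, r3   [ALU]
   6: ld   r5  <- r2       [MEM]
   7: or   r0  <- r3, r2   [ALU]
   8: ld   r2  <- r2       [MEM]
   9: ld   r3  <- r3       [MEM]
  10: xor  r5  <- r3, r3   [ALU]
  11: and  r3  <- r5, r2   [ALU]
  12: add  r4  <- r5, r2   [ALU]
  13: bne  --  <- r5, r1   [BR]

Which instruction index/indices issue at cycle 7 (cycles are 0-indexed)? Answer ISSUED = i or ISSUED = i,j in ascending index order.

#0 head=0: xor.ALU+or.ALU i0/i1 pair
#1 head=2: mul.MUL i2 no-port MUL/MUL
#2 head=3: mul.MUL+xor.ALU i3/i4 pair
#3 head=5: sub.ALU+ld.MEM i5/i6 pair
#4 head=7: or.ALU+ld.MEM i7/i8 pair
#5 head=9: ld.MEM i9 RAW r3
#6 head=10: xor.ALU i10 RAW r5
#7 head=11: and.ALU+add.ALU i11/i12 pair
#8 head=13: bne.BR i13 tail

ISSUED = 11,12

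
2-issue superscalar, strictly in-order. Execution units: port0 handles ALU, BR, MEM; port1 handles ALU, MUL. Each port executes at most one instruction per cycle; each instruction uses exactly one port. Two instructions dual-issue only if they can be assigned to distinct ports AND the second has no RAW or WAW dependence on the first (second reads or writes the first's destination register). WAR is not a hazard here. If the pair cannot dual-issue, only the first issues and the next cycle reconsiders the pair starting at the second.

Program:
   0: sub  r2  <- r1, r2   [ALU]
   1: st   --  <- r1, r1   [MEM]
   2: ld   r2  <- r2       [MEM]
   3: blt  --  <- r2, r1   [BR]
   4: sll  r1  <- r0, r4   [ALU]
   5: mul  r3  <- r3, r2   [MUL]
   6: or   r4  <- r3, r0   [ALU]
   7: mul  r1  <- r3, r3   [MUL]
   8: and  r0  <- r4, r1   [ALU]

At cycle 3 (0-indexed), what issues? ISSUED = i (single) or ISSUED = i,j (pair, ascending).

ISSUED = 5

c0: i0,i1 sub.ALU;st.MEM  2-wide
c1: i2 ld.MEM  no-port MEM/BR
c2: i3,i4 blt.BR;sll.ALU  2-wide
c3: i5 mul.MUL  RAW r3
c4: i6,i7 or.ALU;mul.MUL  2-wide
c5: i8 and.ALU  tail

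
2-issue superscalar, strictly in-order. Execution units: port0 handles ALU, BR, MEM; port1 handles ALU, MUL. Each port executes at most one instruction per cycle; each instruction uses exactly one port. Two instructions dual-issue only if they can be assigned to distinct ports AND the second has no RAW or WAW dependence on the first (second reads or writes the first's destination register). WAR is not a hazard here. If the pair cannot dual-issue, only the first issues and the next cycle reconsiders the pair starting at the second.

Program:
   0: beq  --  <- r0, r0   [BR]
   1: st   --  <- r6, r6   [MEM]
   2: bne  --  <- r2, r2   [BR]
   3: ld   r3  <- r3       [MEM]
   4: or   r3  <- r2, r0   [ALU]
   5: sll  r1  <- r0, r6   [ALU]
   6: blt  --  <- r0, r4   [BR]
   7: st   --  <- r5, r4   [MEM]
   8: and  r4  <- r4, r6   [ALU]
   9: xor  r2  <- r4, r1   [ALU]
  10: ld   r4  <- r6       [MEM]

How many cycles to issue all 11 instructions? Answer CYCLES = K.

CYCLES = 8

#0 head=0: beq.BR i0 no-port BR/MEM
#1 head=1: st.MEM i1 no-port MEM/BR
#2 head=2: bne.BR i2 no-port BR/MEM
#3 head=3: ld.MEM i3 WAW r3
#4 head=4: or.ALU sll.ALU i4&i5 2-wide
#5 head=6: blt.BR i6 no-port BR/MEM
#6 head=7: st.MEM and.ALU i7&i8 2-wide
#7 head=9: xor.ALU ld.MEM i9&i10 2-wide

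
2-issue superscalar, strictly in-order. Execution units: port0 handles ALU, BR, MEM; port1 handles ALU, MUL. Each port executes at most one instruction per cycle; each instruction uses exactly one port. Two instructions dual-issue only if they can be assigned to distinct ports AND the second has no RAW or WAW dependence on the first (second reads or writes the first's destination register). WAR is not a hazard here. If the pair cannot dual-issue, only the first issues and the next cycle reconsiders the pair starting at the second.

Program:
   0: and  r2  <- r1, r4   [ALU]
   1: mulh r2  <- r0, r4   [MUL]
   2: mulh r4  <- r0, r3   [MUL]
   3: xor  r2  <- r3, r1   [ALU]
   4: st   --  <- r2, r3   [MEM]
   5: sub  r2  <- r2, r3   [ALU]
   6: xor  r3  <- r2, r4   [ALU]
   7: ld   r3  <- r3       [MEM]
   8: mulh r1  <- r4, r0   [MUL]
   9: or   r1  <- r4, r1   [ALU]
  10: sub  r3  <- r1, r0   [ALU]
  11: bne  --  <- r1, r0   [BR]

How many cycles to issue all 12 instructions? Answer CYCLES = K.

c0: i0 and.ALU  WAW r2
c1: i1 mulh.MUL  no-port MUL/MUL
c2: i2&i3 mulh.MUL xor.ALU  dual
c3: i4&i5 st.MEM sub.ALU  dual
c4: i6 xor.ALU  RAW+WAW r3
c5: i7&i8 ld.MEM mulh.MUL  dual
c6: i9 or.ALU  RAW r1
c7: i10&i11 sub.ALU bne.BR  dual

CYCLES = 8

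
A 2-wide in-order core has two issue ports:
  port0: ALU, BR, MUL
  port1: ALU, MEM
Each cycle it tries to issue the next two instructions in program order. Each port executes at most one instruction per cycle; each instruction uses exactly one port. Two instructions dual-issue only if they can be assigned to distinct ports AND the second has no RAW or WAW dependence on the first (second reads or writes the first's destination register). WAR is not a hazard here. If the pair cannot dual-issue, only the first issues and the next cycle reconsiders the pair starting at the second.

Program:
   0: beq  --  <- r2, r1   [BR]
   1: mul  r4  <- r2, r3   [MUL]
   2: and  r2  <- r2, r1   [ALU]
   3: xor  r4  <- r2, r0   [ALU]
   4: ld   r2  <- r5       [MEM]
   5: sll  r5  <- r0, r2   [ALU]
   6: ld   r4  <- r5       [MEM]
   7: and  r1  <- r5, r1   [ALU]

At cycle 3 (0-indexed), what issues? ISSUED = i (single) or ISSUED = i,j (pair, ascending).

t=0 i0:beq.BR ; no-port BR/MUL
t=1 i1&i2:mul.MUL+and.ALU ; dual
t=2 i3&i4:xor.ALU+ld.MEM ; dual
t=3 i5:sll.ALU ; RAW r5
t=4 i6&i7:ld.MEM+and.ALU ; dual

ISSUED = 5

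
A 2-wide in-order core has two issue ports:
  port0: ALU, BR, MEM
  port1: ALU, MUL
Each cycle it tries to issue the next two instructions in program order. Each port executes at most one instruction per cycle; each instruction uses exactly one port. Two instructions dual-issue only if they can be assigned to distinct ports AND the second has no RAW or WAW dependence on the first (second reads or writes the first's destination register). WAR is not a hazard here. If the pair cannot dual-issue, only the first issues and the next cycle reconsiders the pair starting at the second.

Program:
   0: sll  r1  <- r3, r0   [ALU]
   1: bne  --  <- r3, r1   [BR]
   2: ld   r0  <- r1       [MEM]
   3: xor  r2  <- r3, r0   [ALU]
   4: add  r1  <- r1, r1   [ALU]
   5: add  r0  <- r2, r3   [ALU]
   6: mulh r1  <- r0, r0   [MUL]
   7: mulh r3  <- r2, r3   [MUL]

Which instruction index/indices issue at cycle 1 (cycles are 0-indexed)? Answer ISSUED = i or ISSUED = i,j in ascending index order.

[0] i0  sll  -- RAW r1
[1] i1  bne  -- no-port BR/MEM
[2] i2  ld  -- RAW r0
[3] i3,i4  xor+add  -- pair
[4] i5  add  -- RAW r0
[5] i6  mulh  -- no-port MUL/MUL
[6] i7  mulh  -- tail

ISSUED = 1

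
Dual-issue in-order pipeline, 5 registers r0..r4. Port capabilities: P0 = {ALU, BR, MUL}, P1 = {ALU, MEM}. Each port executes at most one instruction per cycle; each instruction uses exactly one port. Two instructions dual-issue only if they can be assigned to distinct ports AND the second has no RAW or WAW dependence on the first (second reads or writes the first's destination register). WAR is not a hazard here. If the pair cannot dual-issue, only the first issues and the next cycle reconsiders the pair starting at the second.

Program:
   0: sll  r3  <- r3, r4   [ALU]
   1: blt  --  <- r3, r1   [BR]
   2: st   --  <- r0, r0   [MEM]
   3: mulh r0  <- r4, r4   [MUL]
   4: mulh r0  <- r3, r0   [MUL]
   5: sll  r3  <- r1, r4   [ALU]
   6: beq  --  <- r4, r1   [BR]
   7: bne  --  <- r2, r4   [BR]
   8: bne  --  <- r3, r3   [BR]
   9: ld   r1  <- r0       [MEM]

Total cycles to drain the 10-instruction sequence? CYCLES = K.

CYCLES = 7

t=0 i0:sll ; RAW r3
t=1 i1&i2:blt st ; dual
t=2 i3:mulh ; no-port MUL/MUL
t=3 i4&i5:mulh sll ; dual
t=4 i6:beq ; no-port BR/BR
t=5 i7:bne ; no-port BR/BR
t=6 i8&i9:bne ld ; dual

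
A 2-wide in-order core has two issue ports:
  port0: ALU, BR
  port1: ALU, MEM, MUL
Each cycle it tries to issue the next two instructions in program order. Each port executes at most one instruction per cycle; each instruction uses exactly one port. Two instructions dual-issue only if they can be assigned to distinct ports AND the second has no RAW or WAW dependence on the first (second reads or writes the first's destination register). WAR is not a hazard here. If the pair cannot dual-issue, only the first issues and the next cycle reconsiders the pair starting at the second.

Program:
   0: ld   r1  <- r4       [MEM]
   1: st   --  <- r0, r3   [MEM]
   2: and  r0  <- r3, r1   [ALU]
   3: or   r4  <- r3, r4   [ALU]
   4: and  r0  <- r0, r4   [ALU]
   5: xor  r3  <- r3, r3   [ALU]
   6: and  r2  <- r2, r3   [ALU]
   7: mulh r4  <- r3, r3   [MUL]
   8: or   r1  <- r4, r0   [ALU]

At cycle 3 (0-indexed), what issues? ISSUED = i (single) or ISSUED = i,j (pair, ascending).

ISSUED = 4,5

t=0 i0:ld ; no-port MEM/MEM
t=1 i1,i2:st;and ; pair
t=2 i3:or ; RAW r4
t=3 i4,i5:and;xor ; pair
t=4 i6,i7:and;mulh ; pair
t=5 i8:or ; tail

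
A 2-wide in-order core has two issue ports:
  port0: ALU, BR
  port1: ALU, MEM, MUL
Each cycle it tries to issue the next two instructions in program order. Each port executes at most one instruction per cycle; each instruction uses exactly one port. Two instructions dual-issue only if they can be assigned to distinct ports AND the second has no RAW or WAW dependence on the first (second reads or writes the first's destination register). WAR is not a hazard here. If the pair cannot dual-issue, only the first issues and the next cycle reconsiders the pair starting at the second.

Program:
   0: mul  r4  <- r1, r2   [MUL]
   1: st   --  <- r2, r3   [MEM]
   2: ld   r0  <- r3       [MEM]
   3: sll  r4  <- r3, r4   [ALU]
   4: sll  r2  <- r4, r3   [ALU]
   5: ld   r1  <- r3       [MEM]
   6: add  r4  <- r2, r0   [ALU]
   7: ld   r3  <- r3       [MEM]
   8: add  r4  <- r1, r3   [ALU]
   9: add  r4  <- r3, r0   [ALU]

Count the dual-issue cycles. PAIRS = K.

t=0 i0:mul ; no-port MUL/MEM
t=1 i1:st ; no-port MEM/MEM
t=2 i2/i3:ld+sll ; 2-wide
t=3 i4/i5:sll+ld ; 2-wide
t=4 i6/i7:add+ld ; 2-wide
t=5 i8:add ; WAW r4
t=6 i9:add ; tail

PAIRS = 3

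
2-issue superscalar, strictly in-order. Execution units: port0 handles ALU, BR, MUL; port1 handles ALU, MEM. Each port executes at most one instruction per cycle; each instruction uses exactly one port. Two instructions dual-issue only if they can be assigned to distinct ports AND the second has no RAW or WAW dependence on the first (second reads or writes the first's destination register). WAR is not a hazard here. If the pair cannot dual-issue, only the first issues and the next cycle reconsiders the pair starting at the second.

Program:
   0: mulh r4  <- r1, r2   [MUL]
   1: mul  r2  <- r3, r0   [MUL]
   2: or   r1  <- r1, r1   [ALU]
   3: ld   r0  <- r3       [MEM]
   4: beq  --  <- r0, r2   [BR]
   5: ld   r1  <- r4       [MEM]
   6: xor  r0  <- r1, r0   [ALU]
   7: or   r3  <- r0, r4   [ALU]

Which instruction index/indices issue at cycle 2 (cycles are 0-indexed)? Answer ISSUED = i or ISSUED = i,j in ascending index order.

#0 head=0: mulh i0 no-port MUL/MUL
#1 head=1: mul+or i1&i2 pair
#2 head=3: ld i3 RAW r0
#3 head=4: beq+ld i4&i5 pair
#4 head=6: xor i6 RAW r0
#5 head=7: or i7 tail

ISSUED = 3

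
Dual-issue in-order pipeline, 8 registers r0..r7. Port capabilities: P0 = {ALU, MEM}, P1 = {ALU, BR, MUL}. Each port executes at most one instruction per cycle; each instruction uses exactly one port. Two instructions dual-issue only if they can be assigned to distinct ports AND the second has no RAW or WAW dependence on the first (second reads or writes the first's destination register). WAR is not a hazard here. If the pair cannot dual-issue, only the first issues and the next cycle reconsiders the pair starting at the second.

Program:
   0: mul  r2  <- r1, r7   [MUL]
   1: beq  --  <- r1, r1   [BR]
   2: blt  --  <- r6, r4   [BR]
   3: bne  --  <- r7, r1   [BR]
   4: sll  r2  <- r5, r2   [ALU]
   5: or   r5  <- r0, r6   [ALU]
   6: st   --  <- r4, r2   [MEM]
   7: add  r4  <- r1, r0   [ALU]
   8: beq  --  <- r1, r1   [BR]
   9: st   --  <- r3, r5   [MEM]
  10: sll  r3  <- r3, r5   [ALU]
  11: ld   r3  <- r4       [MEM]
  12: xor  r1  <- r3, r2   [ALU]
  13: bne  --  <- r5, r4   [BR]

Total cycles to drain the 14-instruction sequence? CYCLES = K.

CYCLES = 9

t=0 i0:mul ; no-port MUL/BR
t=1 i1:beq ; no-port BR/BR
t=2 i2:blt ; no-port BR/BR
t=3 i3,i4:bne+sll ; 2-wide
t=4 i5,i6:or+st ; 2-wide
t=5 i7,i8:add+beq ; 2-wide
t=6 i9,i10:st+sll ; 2-wide
t=7 i11:ld ; RAW r3
t=8 i12,i13:xor+bne ; 2-wide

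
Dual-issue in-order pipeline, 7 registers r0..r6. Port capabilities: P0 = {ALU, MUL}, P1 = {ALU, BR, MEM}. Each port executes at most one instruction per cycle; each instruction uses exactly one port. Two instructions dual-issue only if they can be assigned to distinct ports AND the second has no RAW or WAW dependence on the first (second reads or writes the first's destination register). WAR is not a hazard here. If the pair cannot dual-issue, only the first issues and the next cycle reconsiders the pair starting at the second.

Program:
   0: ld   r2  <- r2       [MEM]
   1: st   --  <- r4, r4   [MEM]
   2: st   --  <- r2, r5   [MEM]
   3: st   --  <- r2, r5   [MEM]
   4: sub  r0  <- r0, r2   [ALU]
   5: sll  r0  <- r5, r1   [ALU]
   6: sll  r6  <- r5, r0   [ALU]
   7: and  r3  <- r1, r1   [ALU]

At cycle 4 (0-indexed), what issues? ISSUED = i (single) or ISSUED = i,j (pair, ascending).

ISSUED = 5

0. ld.MEM @i0  | no-port MEM/MEM
1. st.MEM @i1  | no-port MEM/MEM
2. st.MEM @i2  | no-port MEM/MEM
3. st.MEM+sub.ALU @i3,i4  | 2-wide
4. sll.ALU @i5  | RAW r0
5. sll.ALU+and.ALU @i6,i7  | 2-wide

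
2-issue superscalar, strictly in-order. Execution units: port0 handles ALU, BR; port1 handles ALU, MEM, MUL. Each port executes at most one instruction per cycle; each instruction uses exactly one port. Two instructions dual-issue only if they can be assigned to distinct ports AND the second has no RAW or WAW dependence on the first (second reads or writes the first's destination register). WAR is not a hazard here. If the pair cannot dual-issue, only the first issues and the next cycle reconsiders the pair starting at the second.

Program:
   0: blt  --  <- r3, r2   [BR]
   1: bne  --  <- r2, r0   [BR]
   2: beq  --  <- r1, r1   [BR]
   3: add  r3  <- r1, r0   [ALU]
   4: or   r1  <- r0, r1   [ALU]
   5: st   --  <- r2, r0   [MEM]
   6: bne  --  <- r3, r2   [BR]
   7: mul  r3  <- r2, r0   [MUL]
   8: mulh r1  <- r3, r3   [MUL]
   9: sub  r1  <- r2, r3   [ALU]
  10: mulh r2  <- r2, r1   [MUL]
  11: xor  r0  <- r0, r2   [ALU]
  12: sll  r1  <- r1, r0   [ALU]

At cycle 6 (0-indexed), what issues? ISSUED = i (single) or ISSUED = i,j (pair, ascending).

ISSUED = 9

t=0 i0:blt ; no-port BR/BR
t=1 i1:bne ; no-port BR/BR
t=2 i2+i3:beq+add ; pair
t=3 i4+i5:or+st ; pair
t=4 i6+i7:bne+mul ; pair
t=5 i8:mulh ; WAW r1
t=6 i9:sub ; RAW r1
t=7 i10:mulh ; RAW r2
t=8 i11:xor ; RAW r0
t=9 i12:sll ; tail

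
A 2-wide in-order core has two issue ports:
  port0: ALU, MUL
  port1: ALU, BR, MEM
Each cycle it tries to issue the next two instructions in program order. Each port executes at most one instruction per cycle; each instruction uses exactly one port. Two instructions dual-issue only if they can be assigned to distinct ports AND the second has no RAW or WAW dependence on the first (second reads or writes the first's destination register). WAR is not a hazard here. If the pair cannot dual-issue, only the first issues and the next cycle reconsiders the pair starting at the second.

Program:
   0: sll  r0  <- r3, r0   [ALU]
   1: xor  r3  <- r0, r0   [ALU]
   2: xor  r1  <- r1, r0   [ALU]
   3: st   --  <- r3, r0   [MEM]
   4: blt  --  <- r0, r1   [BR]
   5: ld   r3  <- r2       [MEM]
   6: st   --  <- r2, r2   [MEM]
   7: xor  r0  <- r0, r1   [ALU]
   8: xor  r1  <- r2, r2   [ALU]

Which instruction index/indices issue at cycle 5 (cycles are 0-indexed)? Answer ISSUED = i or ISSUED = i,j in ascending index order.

ISSUED = 6,7

  cy0 -> i0 (sll.ALU) RAW r0
  cy1 -> i1+i2 (xor.ALU/xor.ALU) pair
  cy2 -> i3 (st.MEM) no-port MEM/BR
  cy3 -> i4 (blt.BR) no-port BR/MEM
  cy4 -> i5 (ld.MEM) no-port MEM/MEM
  cy5 -> i6+i7 (st.MEM/xor.ALU) pair
  cy6 -> i8 (xor.ALU) tail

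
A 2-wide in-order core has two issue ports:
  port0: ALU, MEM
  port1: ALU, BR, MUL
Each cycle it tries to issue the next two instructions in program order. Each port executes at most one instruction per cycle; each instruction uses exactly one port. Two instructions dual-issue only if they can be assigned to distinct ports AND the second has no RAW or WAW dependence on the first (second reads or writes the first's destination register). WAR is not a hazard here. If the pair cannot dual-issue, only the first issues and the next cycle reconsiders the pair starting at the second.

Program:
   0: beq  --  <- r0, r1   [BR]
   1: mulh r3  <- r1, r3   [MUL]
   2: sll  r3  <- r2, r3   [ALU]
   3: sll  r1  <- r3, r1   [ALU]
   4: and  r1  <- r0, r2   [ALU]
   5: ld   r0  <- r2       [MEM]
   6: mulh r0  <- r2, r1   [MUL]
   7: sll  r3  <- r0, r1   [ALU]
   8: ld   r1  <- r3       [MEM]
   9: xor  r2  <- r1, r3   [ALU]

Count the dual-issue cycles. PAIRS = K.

PAIRS = 1

  cy0 -> i0 (beq) no-port BR/MUL
  cy1 -> i1 (mulh) RAW+WAW r3
  cy2 -> i2 (sll) RAW r3
  cy3 -> i3 (sll) WAW r1
  cy4 -> i4&i5 (and+ld) dual
  cy5 -> i6 (mulh) RAW r0
  cy6 -> i7 (sll) RAW r3
  cy7 -> i8 (ld) RAW r1
  cy8 -> i9 (xor) tail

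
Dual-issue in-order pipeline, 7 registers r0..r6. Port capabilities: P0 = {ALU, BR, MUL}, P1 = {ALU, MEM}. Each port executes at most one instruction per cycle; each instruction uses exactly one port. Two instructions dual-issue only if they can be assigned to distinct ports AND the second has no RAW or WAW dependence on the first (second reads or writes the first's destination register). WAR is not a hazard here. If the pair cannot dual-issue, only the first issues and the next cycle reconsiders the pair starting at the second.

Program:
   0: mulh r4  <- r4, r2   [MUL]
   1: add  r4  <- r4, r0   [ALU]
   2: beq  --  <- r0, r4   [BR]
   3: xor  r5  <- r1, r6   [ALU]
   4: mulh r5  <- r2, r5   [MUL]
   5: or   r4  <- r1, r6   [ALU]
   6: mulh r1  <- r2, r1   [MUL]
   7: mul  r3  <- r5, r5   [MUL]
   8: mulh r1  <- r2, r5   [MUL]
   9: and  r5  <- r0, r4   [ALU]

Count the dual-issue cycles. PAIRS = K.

PAIRS = 3

t=0 i0:mulh.MUL ; RAW+WAW r4
t=1 i1:add.ALU ; RAW r4
t=2 i2&i3:beq.BR+xor.ALU ; pair
t=3 i4&i5:mulh.MUL+or.ALU ; pair
t=4 i6:mulh.MUL ; no-port MUL/MUL
t=5 i7:mul.MUL ; no-port MUL/MUL
t=6 i8&i9:mulh.MUL+and.ALU ; pair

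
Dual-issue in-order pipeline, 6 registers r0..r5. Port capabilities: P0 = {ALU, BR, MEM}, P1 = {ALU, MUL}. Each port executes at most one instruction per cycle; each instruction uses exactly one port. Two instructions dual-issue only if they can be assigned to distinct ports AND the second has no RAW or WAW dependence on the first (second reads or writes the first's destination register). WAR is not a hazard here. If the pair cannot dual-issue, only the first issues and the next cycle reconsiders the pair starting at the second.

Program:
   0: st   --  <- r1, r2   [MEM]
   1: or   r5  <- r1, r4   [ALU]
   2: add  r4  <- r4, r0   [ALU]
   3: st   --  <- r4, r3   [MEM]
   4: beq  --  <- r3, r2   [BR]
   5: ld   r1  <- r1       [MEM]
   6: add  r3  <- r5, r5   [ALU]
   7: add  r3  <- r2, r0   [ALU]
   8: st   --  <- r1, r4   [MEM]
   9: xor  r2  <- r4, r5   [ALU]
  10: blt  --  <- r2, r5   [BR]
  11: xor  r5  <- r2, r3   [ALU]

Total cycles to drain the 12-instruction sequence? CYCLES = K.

[0] i0&i1  st/or  -- pair
[1] i2  add  -- RAW r4
[2] i3  st  -- no-port MEM/BR
[3] i4  beq  -- no-port BR/MEM
[4] i5&i6  ld/add  -- pair
[5] i7&i8  add/st  -- pair
[6] i9  xor  -- RAW r2
[7] i10&i11  blt/xor  -- pair

CYCLES = 8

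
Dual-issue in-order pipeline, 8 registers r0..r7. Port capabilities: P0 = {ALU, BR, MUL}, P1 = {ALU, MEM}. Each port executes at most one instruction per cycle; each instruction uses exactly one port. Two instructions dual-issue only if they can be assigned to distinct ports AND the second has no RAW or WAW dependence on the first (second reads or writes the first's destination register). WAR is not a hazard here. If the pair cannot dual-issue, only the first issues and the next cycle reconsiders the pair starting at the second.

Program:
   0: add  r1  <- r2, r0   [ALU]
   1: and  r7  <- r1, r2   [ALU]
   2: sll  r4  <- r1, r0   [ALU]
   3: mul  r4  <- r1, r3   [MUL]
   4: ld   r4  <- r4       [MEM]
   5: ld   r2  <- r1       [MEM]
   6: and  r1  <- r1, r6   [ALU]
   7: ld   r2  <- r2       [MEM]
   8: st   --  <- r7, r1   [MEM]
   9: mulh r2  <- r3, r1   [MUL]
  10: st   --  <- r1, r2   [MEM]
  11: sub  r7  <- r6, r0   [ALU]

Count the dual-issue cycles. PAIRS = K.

PAIRS = 4

#0 head=0: add i0 RAW r1
#1 head=1: and/sll i1,i2 pair
#2 head=3: mul i3 RAW+WAW r4
#3 head=4: ld i4 no-port MEM/MEM
#4 head=5: ld/and i5,i6 pair
#5 head=7: ld i7 no-port MEM/MEM
#6 head=8: st/mulh i8,i9 pair
#7 head=10: st/sub i10,i11 pair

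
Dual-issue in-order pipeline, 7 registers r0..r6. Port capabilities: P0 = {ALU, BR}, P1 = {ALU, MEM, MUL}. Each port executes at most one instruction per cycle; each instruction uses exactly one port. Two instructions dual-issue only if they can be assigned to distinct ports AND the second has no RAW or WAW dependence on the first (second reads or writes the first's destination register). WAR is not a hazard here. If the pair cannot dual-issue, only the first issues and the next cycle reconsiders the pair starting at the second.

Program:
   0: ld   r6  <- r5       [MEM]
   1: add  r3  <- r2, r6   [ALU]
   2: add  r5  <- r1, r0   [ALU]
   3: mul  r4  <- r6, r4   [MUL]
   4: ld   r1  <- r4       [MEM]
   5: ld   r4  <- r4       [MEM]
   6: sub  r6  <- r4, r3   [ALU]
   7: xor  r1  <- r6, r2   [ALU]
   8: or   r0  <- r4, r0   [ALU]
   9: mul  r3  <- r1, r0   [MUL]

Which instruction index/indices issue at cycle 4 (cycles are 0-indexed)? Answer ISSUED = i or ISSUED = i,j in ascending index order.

t=0 i0:ld.MEM ; RAW r6
t=1 i1/i2:add.ALU add.ALU ; pair
t=2 i3:mul.MUL ; no-port MUL/MEM
t=3 i4:ld.MEM ; no-port MEM/MEM
t=4 i5:ld.MEM ; RAW r4
t=5 i6:sub.ALU ; RAW r6
t=6 i7/i8:xor.ALU or.ALU ; pair
t=7 i9:mul.MUL ; tail

ISSUED = 5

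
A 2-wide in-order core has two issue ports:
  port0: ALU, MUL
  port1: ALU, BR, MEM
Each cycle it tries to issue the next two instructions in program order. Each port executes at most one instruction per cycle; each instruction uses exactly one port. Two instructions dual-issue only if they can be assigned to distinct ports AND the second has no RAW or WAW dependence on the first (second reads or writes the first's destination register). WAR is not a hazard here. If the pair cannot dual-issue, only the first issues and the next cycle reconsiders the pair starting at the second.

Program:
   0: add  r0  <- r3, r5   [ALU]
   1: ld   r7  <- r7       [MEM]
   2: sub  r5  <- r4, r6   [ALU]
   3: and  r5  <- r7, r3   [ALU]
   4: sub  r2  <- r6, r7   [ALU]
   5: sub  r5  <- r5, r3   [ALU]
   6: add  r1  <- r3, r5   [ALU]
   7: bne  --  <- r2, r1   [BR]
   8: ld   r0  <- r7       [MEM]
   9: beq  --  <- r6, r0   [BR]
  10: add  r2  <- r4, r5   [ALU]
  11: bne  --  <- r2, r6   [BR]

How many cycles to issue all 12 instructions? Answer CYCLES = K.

#0 head=0: add.ALU ld.MEM i0,i1 dual
#1 head=2: sub.ALU i2 WAW r5
#2 head=3: and.ALU sub.ALU i3,i4 dual
#3 head=5: sub.ALU i5 RAW r5
#4 head=6: add.ALU i6 RAW r1
#5 head=7: bne.BR i7 no-port BR/MEM
#6 head=8: ld.MEM i8 no-port MEM/BR
#7 head=9: beq.BR add.ALU i9,i10 dual
#8 head=11: bne.BR i11 tail

CYCLES = 9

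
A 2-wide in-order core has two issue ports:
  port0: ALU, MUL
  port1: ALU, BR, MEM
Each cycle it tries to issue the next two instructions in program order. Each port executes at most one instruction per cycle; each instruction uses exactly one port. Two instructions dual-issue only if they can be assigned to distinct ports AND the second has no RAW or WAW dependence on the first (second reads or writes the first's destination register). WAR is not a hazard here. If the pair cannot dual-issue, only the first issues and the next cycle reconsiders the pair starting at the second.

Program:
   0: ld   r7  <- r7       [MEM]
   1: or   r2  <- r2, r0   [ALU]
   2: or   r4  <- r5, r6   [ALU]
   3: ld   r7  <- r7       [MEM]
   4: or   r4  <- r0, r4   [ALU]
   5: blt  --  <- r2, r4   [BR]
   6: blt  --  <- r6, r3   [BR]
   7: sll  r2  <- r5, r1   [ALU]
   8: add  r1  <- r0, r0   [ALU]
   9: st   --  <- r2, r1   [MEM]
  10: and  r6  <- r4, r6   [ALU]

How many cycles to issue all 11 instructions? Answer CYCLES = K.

CYCLES = 7

[0] i0/i1  ld.MEM or.ALU  -- 2-wide
[1] i2/i3  or.ALU ld.MEM  -- 2-wide
[2] i4  or.ALU  -- RAW r4
[3] i5  blt.BR  -- no-port BR/BR
[4] i6/i7  blt.BR sll.ALU  -- 2-wide
[5] i8  add.ALU  -- RAW r1
[6] i9/i10  st.MEM and.ALU  -- 2-wide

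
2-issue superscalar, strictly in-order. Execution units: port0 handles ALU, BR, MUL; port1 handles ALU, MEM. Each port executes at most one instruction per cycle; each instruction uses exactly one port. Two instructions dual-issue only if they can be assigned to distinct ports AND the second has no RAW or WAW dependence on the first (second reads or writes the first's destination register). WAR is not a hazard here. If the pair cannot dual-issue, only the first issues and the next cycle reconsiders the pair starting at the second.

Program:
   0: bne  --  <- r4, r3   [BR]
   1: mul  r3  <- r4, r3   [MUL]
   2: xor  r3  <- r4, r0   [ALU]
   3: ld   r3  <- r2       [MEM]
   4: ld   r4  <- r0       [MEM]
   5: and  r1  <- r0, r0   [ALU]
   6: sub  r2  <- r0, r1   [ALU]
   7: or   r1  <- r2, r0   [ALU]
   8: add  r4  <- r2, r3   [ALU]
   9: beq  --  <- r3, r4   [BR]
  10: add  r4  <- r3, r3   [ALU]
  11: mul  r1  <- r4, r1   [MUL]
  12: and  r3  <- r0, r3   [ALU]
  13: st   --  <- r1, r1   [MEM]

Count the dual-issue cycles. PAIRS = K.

PAIRS = 4

#0 head=0: bne.BR i0 no-port BR/MUL
#1 head=1: mul.MUL i1 WAW r3
#2 head=2: xor.ALU i2 WAW r3
#3 head=3: ld.MEM i3 no-port MEM/MEM
#4 head=4: ld.MEM;and.ALU i4+i5 dual
#5 head=6: sub.ALU i6 RAW r2
#6 head=7: or.ALU;add.ALU i7+i8 dual
#7 head=9: beq.BR;add.ALU i9+i10 dual
#8 head=11: mul.MUL;and.ALU i11+i12 dual
#9 head=13: st.MEM i13 tail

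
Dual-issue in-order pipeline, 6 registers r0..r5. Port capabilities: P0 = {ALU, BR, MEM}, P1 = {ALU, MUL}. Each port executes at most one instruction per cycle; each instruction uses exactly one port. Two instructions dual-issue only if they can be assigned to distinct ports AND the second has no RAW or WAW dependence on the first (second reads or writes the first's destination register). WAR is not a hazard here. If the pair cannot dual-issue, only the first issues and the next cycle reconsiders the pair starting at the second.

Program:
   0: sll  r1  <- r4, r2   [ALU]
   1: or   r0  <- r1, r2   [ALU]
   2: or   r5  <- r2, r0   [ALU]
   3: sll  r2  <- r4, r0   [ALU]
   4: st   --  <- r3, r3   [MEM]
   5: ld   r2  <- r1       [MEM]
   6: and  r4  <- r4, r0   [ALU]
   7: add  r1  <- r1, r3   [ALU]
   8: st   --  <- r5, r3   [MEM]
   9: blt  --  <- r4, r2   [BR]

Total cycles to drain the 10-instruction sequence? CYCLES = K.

0. sll.ALU @i0  | RAW r1
1. or.ALU @i1  | RAW r0
2. or.ALU/sll.ALU @i2&i3  | dual
3. st.MEM @i4  | no-port MEM/MEM
4. ld.MEM/and.ALU @i5&i6  | dual
5. add.ALU/st.MEM @i7&i8  | dual
6. blt.BR @i9  | tail

CYCLES = 7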